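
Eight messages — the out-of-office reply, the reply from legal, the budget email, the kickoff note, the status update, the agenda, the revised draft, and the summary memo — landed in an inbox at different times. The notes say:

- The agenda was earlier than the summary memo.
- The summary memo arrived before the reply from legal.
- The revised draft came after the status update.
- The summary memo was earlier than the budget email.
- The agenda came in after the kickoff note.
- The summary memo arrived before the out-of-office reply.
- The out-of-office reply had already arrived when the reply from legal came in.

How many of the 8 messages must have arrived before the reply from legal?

Directly stated before the reply from legal: the out-of-office reply and the summary memo.
The agenda reaches the reply from legal via the agenda → the summary memo → the reply from legal.
The kickoff note reaches the reply from legal via the kickoff note → the agenda → the summary memo → the reply from legal.
That's the agenda, the kickoff note, the out-of-office reply, and the summary memo — 4 in all.

4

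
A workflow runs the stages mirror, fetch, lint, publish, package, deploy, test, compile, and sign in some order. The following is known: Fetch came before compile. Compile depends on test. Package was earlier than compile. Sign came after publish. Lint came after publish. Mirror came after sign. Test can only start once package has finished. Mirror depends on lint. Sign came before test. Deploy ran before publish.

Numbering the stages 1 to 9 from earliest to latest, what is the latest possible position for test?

8

Test must come before compile — 1 stage forced after it.
Everything else can be placed before test in some valid order, so test can sit as late as position 9 − 1 = 8.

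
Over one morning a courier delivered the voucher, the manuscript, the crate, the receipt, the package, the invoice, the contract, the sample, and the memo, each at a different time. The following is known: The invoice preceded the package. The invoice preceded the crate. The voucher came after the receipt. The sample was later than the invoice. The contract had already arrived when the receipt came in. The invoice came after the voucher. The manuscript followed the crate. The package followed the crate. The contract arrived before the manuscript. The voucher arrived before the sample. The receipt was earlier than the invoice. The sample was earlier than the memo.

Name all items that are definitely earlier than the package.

the contract, the crate, the invoice, the receipt, the voucher

Directly stated before the package: the crate and the invoice.
The contract reaches the package via the contract → the receipt → the invoice → the package.
The receipt reaches the package via the receipt → the invoice → the package.
The voucher reaches the package via the voucher → the invoice → the package.
No chain forces the memo (or any of the others) ahead of the package.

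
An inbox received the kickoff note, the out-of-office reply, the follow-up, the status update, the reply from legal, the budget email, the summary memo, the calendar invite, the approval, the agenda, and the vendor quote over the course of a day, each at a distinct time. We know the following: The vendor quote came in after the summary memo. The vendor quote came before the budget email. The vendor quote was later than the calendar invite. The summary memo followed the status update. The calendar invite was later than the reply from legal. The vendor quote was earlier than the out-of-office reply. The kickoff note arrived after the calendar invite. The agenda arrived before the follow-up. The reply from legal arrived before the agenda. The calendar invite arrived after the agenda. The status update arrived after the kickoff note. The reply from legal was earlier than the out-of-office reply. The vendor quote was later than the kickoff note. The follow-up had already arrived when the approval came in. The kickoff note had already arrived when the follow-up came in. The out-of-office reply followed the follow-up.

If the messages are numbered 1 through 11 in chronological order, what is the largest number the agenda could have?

2

The agenda must come before the approval, the budget email, the calendar invite, the follow-up, the kickoff note, the out-of-office reply, the status update, the summary memo, and the vendor quote — 9 messages forced after it.
Everything else can be placed before the agenda in some valid order, so the agenda can sit as late as position 11 − 9 = 2.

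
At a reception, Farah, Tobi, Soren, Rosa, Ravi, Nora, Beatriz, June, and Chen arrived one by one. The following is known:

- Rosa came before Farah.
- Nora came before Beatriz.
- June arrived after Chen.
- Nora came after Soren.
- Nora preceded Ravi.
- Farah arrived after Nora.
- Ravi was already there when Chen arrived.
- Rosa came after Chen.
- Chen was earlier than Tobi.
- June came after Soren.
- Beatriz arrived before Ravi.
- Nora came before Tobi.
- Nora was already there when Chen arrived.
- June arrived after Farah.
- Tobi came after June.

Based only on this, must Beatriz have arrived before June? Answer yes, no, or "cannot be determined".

yes

Chain the constraints: Beatriz → Ravi → Chen → June. Each link is directly stated, so Beatriz comes before June.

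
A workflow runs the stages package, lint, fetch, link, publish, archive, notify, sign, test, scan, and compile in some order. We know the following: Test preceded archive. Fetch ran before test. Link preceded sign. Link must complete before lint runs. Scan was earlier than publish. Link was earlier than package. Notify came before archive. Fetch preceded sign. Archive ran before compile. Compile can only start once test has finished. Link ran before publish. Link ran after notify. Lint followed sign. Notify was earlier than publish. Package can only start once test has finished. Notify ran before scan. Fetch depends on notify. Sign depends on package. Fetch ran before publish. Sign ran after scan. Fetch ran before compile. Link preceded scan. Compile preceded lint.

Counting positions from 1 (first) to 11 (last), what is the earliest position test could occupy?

3

Fetch and notify must both come before test — 2 forced predecessors.
Nothing else is forced ahead of test, so its earliest slot is position 2 + 1 = 3.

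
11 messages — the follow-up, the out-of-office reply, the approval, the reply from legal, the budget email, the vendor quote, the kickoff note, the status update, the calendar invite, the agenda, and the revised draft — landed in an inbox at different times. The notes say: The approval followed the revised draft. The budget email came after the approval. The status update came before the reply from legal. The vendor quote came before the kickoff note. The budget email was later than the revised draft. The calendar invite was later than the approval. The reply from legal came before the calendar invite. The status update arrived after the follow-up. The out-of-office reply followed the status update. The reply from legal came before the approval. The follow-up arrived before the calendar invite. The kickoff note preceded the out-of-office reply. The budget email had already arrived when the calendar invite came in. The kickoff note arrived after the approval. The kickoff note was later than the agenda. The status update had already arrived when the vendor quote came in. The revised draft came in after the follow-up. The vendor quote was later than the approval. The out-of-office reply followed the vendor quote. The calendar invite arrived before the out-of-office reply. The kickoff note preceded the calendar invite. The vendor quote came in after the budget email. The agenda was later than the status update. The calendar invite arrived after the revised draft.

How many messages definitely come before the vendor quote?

6

Directly stated before the vendor quote: the approval, the budget email, and the status update.
The follow-up reaches the vendor quote via the follow-up → the status update → the vendor quote.
The reply from legal reaches the vendor quote via the reply from legal → the approval → the vendor quote.
The revised draft reaches the vendor quote via the revised draft → the budget email → the vendor quote.
No chain forces the kickoff note (or any of the others) ahead of the vendor quote.
That's the approval, the budget email, the follow-up, the reply from legal, the revised draft, and the status update — 6 in all.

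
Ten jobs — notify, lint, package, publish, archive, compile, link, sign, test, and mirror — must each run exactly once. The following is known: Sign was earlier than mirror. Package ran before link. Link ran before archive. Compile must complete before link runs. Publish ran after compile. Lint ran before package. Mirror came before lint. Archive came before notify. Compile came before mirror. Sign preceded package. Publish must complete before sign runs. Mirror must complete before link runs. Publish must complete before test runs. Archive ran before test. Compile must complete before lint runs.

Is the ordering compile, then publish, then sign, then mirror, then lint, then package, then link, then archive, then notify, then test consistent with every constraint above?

yes

Check each stated constraint against the proposed order — e.g. compile is ahead of link; publish is ahead of test. Every pair is in the required order; nothing is violated.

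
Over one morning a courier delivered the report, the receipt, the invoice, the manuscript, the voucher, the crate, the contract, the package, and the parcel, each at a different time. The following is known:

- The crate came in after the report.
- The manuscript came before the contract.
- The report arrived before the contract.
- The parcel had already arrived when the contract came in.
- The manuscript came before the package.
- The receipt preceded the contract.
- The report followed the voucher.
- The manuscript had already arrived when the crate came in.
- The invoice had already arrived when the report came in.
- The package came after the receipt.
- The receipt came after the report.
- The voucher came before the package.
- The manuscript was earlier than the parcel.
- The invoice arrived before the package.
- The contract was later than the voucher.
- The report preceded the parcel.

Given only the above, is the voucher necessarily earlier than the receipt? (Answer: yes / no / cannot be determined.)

Chain the constraints: the voucher → the report → the receipt. Each link is directly stated, so the voucher comes before the receipt.

yes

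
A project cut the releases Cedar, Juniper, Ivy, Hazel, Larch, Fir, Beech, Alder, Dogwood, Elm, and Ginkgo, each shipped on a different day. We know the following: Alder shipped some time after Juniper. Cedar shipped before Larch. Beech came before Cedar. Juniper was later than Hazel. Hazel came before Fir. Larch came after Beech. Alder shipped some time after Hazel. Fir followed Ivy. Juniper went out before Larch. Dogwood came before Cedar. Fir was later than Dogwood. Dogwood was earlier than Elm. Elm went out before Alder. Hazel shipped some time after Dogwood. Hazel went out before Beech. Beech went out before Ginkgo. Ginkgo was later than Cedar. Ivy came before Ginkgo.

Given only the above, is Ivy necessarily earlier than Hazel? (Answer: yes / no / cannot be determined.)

cannot be determined

No chain of stated constraints runs from Ivy to Hazel, and none runs from Hazel to Ivy either.
So the relative order of Ivy and Hazel is not fixed by the given facts.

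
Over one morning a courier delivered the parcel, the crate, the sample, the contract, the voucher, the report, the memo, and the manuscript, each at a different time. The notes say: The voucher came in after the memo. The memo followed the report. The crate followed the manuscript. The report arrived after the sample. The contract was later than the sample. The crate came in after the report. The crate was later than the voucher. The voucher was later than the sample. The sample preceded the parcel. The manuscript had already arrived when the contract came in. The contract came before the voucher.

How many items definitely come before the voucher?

Directly stated before the voucher: the contract, the memo, and the sample.
The manuscript reaches the voucher via the manuscript → the contract → the voucher.
The report reaches the voucher via the report → the memo → the voucher.
That's the contract, the manuscript, the memo, the report, and the sample — 5 in all.

5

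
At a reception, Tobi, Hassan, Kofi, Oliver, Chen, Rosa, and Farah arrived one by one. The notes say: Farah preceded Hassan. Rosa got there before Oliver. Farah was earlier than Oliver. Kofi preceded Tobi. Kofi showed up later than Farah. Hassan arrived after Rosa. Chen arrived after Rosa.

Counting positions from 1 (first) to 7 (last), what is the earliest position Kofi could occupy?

Farah must come before Kofi — 1 forced predecessor.
Nothing else is forced ahead of Kofi, so their earliest slot is position 1 + 1 = 2.

2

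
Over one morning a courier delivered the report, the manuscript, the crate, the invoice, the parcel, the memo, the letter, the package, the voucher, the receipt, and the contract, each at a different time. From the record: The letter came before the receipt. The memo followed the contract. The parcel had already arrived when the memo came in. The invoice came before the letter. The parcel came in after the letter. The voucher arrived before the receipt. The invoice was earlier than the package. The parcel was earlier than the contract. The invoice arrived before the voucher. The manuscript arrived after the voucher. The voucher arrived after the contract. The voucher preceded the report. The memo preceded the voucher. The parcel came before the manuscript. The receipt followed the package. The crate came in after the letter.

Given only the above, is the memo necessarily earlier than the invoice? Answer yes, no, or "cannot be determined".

Tracing the constraints gives the invoice → the letter → the parcel → the memo, so the invoice must come before the memo.
That means the memo cannot be before the invoice.

no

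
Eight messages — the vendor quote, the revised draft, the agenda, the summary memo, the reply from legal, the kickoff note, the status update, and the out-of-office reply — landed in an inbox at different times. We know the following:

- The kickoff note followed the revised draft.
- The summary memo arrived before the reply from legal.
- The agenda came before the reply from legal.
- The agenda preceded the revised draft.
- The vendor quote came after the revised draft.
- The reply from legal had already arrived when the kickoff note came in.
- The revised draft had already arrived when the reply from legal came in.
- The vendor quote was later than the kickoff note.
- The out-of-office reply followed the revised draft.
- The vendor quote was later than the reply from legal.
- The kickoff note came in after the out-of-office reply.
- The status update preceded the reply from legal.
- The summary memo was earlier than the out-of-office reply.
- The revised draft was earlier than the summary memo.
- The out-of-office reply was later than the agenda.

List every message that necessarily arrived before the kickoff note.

the agenda, the out-of-office reply, the reply from legal, the revised draft, the status update, the summary memo

Directly stated before the kickoff note: the out-of-office reply, the reply from legal, and the revised draft.
The agenda reaches the kickoff note via the agenda → the reply from legal → the kickoff note.
The status update reaches the kickoff note via the status update → the reply from legal → the kickoff note.
The summary memo reaches the kickoff note via the summary memo → the reply from legal → the kickoff note.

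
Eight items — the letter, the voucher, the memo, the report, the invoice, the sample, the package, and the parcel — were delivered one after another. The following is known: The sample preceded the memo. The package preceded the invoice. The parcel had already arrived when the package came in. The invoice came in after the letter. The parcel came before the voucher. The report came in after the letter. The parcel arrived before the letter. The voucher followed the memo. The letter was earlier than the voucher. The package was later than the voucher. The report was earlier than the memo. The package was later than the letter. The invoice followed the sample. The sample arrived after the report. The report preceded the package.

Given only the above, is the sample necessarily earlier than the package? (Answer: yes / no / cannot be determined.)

yes

Chain the constraints: the sample → the memo → the voucher → the package. Each link is directly stated, so the sample comes before the package.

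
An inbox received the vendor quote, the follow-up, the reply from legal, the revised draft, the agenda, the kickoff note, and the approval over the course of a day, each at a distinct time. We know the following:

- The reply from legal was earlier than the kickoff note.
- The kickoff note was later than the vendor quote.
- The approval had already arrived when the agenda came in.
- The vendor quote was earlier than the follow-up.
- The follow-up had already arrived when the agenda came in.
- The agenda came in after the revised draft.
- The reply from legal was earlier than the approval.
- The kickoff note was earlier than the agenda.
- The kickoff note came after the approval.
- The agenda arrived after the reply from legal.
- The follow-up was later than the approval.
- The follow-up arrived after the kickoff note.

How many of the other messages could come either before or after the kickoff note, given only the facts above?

1

Forced before the kickoff note: the approval, the reply from legal, and the vendor quote; forced after the kickoff note: the agenda and the follow-up.
That leaves the revised draft with no forced order relative to the kickoff note — 1.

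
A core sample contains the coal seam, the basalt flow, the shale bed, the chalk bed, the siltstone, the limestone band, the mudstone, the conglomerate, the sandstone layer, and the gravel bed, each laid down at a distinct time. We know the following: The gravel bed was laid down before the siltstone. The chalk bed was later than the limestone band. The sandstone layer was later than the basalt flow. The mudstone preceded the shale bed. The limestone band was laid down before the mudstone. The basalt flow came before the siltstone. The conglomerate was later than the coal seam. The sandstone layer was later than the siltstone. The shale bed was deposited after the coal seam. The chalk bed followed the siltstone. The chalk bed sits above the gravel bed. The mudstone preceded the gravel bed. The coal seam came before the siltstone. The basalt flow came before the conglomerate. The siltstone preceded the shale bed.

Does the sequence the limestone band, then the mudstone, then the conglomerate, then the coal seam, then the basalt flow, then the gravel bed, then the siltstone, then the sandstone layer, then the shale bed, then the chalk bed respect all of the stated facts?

no

The constraints require the coal seam before the conglomerate, but in the proposed sequence the conglomerate appears ahead of the coal seam. That one violation is enough.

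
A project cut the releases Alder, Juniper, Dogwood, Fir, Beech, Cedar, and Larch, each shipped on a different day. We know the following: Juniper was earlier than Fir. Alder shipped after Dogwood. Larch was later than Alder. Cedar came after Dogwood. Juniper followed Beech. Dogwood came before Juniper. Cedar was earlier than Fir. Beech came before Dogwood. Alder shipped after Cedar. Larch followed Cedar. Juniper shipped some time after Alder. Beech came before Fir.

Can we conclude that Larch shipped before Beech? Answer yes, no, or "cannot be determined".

Tracing the constraints gives Beech → Dogwood → Cedar → Larch, so Beech must come before Larch.
That means Larch cannot be before Beech.

no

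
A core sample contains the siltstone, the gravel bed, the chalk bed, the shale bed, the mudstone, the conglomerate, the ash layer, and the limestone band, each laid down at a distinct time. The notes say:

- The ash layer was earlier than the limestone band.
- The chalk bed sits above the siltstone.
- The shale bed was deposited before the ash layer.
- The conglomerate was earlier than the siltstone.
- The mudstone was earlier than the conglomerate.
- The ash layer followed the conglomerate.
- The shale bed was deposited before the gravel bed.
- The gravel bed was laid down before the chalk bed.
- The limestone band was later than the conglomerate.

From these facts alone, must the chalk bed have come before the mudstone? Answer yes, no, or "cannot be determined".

no

Tracing the constraints gives the mudstone → the conglomerate → the siltstone → the chalk bed, so the mudstone must come before the chalk bed.
That means the chalk bed cannot be before the mudstone.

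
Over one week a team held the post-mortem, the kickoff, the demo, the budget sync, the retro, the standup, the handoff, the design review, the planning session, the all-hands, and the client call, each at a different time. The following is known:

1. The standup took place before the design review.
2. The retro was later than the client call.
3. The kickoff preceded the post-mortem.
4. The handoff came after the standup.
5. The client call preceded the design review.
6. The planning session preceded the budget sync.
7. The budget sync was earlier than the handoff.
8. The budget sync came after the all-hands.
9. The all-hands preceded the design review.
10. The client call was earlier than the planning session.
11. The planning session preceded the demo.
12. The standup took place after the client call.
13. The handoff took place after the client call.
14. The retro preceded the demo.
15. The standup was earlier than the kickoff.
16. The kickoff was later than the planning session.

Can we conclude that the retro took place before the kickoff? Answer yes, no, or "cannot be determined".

cannot be determined

No chain of stated constraints runs from the retro to the kickoff, and none runs from the kickoff to the retro either.
So the relative order of the retro and the kickoff is not fixed by the given facts.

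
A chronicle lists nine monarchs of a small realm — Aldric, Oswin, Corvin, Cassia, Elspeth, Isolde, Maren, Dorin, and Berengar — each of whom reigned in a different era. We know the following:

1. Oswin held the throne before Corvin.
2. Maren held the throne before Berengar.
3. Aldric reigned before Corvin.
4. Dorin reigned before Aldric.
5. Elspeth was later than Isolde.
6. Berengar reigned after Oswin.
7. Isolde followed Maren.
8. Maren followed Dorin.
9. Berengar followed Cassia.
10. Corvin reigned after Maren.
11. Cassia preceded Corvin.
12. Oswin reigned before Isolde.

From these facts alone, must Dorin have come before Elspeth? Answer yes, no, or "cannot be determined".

yes

Chain the constraints: Dorin → Maren → Isolde → Elspeth. Each link is directly stated, so Dorin comes before Elspeth.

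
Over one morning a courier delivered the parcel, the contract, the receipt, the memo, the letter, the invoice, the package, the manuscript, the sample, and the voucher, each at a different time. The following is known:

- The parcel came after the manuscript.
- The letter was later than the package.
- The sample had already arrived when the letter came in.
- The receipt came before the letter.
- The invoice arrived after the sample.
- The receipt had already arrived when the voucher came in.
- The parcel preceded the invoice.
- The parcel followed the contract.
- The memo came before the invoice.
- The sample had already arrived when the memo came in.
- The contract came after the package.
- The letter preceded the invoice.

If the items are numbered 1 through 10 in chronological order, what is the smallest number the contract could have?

2

The package must come before the contract — 1 forced predecessor.
Nothing else is forced ahead of the contract, so its earliest slot is position 1 + 1 = 2.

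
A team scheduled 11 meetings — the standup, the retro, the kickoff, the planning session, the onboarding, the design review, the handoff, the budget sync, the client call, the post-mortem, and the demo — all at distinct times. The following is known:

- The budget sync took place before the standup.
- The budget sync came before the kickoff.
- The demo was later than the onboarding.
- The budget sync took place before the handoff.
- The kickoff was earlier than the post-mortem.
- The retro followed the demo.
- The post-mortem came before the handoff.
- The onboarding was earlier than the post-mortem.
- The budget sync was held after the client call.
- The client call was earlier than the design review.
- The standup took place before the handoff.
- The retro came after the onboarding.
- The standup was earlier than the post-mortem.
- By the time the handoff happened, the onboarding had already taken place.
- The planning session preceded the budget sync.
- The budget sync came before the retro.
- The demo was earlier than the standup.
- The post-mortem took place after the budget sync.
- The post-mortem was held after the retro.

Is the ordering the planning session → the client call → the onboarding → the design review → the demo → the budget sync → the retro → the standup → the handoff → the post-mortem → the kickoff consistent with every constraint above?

The constraints require the kickoff before the post-mortem, but in the proposed sequence the post-mortem appears ahead of the kickoff. That one violation is enough.

no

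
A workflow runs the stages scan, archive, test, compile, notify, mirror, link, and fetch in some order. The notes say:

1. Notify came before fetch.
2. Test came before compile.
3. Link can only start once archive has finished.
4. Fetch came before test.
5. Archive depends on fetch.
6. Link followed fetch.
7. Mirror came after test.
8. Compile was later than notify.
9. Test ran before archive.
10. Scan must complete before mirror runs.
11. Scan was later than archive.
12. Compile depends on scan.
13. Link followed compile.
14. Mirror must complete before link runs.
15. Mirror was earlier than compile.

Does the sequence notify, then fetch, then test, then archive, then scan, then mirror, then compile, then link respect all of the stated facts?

yes

Check each stated constraint against the proposed order — e.g. fetch is ahead of link; notify is ahead of compile. Every pair is in the required order; nothing is violated.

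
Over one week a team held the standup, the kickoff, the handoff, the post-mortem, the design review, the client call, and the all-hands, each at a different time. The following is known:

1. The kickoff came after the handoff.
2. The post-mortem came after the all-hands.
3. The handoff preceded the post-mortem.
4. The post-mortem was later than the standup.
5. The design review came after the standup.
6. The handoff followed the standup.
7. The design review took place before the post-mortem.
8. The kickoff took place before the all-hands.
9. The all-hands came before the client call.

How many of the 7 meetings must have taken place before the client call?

Directly stated before the client call: the all-hands.
The handoff reaches the client call via the handoff → the kickoff → the all-hands → the client call.
The kickoff reaches the client call via the kickoff → the all-hands → the client call.
The standup reaches the client call via the standup → the handoff → the kickoff → the all-hands → the client call.
That's the all-hands, the handoff, the kickoff, and the standup — 4 in all.

4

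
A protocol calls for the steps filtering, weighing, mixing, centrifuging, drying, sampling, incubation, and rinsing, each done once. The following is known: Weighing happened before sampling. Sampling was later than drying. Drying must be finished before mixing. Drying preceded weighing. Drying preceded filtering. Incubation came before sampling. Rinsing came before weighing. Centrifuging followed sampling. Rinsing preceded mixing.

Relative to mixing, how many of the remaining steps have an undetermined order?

5

Forced before mixing: drying and rinsing.
That leaves centrifuging, filtering, incubation, sampling, and weighing with no forced order relative to mixing — 5.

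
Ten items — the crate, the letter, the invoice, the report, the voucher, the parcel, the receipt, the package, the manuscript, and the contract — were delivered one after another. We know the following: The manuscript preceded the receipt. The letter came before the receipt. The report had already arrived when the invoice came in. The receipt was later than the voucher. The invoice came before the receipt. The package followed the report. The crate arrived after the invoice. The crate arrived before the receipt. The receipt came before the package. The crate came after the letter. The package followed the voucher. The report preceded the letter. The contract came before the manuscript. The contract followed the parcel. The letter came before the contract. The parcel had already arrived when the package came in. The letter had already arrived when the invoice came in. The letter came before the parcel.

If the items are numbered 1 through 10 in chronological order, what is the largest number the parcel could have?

The parcel must come before the contract, the manuscript, the package, and the receipt — 4 items forced after it.
Everything else can be placed before the parcel in some valid order, so the parcel can sit as late as position 10 − 4 = 6.

6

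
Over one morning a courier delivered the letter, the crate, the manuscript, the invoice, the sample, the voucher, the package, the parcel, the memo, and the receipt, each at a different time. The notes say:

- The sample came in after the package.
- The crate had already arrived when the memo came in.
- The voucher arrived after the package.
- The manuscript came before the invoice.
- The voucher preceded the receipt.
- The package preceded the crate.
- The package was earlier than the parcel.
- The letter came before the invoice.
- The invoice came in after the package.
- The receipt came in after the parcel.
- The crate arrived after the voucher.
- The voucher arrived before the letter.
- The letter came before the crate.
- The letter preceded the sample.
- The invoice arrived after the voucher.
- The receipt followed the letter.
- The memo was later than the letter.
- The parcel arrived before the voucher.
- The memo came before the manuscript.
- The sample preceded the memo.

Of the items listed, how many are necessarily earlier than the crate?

Directly stated before the crate: the letter, the package, and the voucher.
The parcel reaches the crate via the parcel → the voucher → the crate.
That's the letter, the package, the parcel, and the voucher — 4 in all.

4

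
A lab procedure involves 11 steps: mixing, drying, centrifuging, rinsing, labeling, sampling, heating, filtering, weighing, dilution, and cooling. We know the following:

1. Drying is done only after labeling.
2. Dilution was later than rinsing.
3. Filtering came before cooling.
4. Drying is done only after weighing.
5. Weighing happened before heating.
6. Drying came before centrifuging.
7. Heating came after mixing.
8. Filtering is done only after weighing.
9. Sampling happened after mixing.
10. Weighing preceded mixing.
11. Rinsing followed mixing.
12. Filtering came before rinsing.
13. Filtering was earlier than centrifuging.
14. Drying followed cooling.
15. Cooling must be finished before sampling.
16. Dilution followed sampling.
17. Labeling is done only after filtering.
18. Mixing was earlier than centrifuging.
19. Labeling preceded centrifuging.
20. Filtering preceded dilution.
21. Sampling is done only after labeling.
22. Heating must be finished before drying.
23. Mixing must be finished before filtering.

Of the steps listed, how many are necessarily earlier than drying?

6

Directly stated before drying: cooling, heating, labeling, and weighing.
Filtering reaches drying via filtering → labeling → drying.
Mixing reaches drying via mixing → heating → drying.
No chain forces centrifuging (or any of the others) ahead of drying.
That's cooling, filtering, heating, labeling, mixing, and weighing — 6 in all.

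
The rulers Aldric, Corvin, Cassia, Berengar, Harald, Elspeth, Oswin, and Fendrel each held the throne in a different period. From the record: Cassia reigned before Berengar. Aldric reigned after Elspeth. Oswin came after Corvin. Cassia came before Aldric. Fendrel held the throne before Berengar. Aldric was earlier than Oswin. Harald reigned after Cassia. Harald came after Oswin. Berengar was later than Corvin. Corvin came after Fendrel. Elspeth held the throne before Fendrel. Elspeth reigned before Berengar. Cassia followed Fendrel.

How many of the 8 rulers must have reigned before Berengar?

Directly stated before Berengar: Cassia, Corvin, Elspeth, and Fendrel.
That's Cassia, Corvin, Elspeth, and Fendrel — 4 in all.

4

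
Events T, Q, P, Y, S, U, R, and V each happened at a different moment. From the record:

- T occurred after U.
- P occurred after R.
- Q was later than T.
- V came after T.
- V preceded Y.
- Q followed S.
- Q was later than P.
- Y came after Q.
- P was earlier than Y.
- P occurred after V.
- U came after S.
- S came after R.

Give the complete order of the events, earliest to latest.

R, S, U, T, V, P, Q, Y

The constraints fix every adjacent pair, so only one ordering works:
R → S → U → T → V → P → Q → Y.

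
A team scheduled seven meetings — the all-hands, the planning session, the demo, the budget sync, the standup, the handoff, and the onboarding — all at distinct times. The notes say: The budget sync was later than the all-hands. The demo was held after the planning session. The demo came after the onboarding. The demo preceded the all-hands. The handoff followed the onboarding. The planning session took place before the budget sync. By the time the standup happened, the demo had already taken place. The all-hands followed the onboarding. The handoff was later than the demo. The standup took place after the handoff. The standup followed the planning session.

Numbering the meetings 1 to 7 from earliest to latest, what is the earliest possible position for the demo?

3

The onboarding and the planning session must both come before the demo — 2 forced predecessors.
Nothing else is forced ahead of the demo, so its earliest slot is position 2 + 1 = 3.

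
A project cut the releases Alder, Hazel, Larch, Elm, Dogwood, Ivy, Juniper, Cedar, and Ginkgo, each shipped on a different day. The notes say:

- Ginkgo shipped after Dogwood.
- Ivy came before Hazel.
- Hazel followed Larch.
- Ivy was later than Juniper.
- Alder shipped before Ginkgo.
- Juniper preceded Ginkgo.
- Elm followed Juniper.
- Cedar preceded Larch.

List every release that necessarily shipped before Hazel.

Cedar, Ivy, Juniper, Larch

Directly stated before Hazel: Ivy and Larch.
Cedar reaches Hazel via Cedar → Larch → Hazel.
Juniper reaches Hazel via Juniper → Ivy → Hazel.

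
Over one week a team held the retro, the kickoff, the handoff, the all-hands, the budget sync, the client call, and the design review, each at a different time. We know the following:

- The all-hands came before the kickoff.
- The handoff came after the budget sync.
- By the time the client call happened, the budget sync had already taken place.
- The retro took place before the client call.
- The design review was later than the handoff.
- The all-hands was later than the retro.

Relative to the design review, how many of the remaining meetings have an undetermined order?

4

Forced before the design review: the budget sync and the handoff.
That leaves the all-hands, the client call, the kickoff, and the retro with no forced order relative to the design review — 4.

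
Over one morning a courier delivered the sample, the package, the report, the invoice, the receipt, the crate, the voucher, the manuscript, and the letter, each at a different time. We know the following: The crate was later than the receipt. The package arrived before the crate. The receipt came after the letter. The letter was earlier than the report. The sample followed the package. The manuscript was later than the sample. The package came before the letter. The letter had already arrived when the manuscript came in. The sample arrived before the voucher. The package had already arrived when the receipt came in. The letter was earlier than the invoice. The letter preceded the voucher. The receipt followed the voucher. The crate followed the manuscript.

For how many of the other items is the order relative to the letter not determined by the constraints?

1

Forced before the letter: the package; forced after the letter: the crate, the invoice, the manuscript, the receipt, the report, and the voucher.
That leaves the sample with no forced order relative to the letter — 1.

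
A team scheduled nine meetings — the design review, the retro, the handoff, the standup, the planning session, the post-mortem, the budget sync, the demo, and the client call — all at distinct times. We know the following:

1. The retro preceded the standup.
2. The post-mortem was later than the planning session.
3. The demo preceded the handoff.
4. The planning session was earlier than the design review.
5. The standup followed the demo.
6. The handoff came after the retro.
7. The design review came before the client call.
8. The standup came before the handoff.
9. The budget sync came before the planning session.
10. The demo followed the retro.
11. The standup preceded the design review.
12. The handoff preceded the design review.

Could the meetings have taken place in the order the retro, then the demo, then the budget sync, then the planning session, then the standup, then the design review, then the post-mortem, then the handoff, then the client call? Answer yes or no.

The constraints require the handoff before the design review, but in the proposed sequence the design review appears ahead of the handoff. That one violation is enough.

no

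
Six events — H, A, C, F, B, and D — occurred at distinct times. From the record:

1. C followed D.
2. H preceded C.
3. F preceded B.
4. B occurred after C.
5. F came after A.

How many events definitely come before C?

2

Directly stated before C: D and H.
No chain forces A (or any of the others) ahead of C.
That's D and H — 2 in all.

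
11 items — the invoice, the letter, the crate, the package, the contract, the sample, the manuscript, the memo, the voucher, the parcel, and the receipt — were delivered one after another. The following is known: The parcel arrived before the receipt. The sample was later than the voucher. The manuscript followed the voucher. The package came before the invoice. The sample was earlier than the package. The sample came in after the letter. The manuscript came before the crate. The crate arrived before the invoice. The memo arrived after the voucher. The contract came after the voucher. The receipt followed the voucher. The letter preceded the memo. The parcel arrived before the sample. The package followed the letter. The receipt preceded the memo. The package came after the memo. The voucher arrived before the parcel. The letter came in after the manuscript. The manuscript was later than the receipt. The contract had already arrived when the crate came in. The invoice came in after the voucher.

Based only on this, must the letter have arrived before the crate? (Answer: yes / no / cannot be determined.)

cannot be determined

No chain of stated constraints runs from the letter to the crate, and none runs from the crate to the letter either.
So the relative order of the letter and the crate is not fixed by the given facts.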